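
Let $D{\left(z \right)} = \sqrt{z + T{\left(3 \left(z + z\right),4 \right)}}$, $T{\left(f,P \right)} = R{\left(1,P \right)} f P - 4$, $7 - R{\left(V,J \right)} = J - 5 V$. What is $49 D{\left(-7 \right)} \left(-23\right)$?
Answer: $- 1127 i \sqrt{1355} \approx - 41485.0 i$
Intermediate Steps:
$R{\left(V,J \right)} = 7 - J + 5 V$ ($R{\left(V,J \right)} = 7 - \left(J - 5 V\right) = 7 - J + 5 V$)
$T{\left(f,P \right)} = -4 + P f \left(12 - P\right)$ ($T{\left(f,P \right)} = \left(7 - P + 5 \cdot 1\right) f P - 4 = \left(7 - P + 5\right) f P - 4 = \left(12 - P\right) f P - 4 = f \left(12 - P\right) P - 4 = P f \left(12 - P\right) - 4 = -4 + P f \left(12 - P\right)$)
$D{\left(z \right)} = \sqrt{-4 + 193 z}$ ($D{\left(z \right)} = \sqrt{z - \left(4 + 4 \cdot 3 \left(z + z\right) \left(-12 + 4\right)\right)} = \sqrt{z - \left(4 + 4 \cdot 3 \cdot 2 z \left(-8\right)\right)} = \sqrt{z - \left(4 + 4 \cdot 6 z \left(-8\right)\right)} = \sqrt{z + \left(-4 + 192 z\right)} = \sqrt{-4 + 193 z}$)
$49 D{\left(-7 \right)} \left(-23\right) = 49 \sqrt{-4 + 193 \left(-7\right)} \left(-23\right) = 49 \sqrt{-4 - 1351} \left(-23\right) = 49 \sqrt{-1355} \left(-23\right) = 49 i \sqrt{1355} \left(-23\right) = - 1127 i \sqrt{1355}$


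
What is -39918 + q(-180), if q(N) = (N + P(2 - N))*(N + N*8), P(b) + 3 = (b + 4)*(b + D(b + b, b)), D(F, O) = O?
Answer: -109423938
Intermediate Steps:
P(b) = -3 + 2*b*(4 + b) (P(b) = -3 + (b + 4)*(b + b) = -3 + (4 + b)*(2*b) = -3 + 2*b*(4 + b))
q(N) = 9*N*(13 - 7*N + 2*(2 - N)²) (q(N) = (N + (-3 + 2*(2 - N)² + 8*(2 - N)))*(N + N*8) = (N + (-3 + 2*(2 - N)² + (16 - 8*N)))*(N + 8*N) = (N + (13 - 8*N + 2*(2 - N)²))*(9*N) = (13 - 7*N + 2*(2 - N)²)*(9*N) = 9*N*(13 - 7*N + 2*(2 - N)²))
-39918 + q(-180) = -39918 + 9*(-180)*(21 - 15*(-180) + 2*(-180)²) = -39918 + 9*(-180)*(21 + 2700 + 2*32400) = -39918 + 9*(-180)*(21 + 2700 + 64800) = -39918 + 9*(-180)*67521 = -39918 - 109384020 = -109423938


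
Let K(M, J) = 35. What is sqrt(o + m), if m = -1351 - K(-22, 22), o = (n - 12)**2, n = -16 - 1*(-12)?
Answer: I*sqrt(1130) ≈ 33.615*I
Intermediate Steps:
n = -4 (n = -16 + 12 = -4)
o = 256 (o = (-4 - 12)**2 = (-16)**2 = 256)
m = -1386 (m = -1351 - 1*35 = -1351 - 35 = -1386)
sqrt(o + m) = sqrt(256 - 1386) = sqrt(-1130) = I*sqrt(1130)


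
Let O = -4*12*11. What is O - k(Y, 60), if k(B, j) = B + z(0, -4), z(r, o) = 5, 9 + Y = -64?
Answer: -460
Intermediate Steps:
Y = -73 (Y = -9 - 64 = -73)
k(B, j) = 5 + B (k(B, j) = B + 5 = 5 + B)
O = -528 (O = -48*11 = -528)
O - k(Y, 60) = -528 - (5 - 73) = -528 - 1*(-68) = -528 + 68 = -460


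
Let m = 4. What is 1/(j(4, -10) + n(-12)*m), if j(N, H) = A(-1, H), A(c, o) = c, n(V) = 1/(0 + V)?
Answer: -¾ ≈ -0.75000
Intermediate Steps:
n(V) = 1/V
j(N, H) = -1
1/(j(4, -10) + n(-12)*m) = 1/(-1 + 4/(-12)) = 1/(-1 - 1/12*4) = 1/(-1 - ⅓) = 1/(-4/3) = -¾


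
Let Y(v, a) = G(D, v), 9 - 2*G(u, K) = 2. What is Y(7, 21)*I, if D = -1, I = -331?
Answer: -2317/2 ≈ -1158.5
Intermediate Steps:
G(u, K) = 7/2 (G(u, K) = 9/2 - 1/2*2 = 9/2 - 1 = 7/2)
Y(v, a) = 7/2
Y(7, 21)*I = (7/2)*(-331) = -2317/2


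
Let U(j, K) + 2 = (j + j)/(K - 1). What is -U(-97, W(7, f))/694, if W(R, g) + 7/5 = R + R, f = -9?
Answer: 543/20126 ≈ 0.026980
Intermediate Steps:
W(R, g) = -7/5 + 2*R (W(R, g) = -7/5 + (R + R) = -7/5 + 2*R)
U(j, K) = -2 + 2*j/(-1 + K) (U(j, K) = -2 + (j + j)/(K - 1) = -2 + (2*j)/(-1 + K) = -2 + 2*j/(-1 + K))
-U(-97, W(7, f))/694 = -2*(1 - 97 - (-7/5 + 2*7))/(-1 + (-7/5 + 2*7))/694 = -2*(1 - 97 - (-7/5 + 14))/(-1 + (-7/5 + 14))/694 = -2*(1 - 97 - 1*63/5)/(-1 + 63/5)/694 = -2*(1 - 97 - 63/5)/(58/5)/694 = -2*(5/58)*(-543/5)/694 = -(-543)/(29*694) = -1*(-543/20126) = 543/20126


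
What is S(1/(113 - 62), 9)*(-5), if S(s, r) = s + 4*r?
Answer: -9185/51 ≈ -180.10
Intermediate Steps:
S(1/(113 - 62), 9)*(-5) = (1/(113 - 62) + 4*9)*(-5) = (1/51 + 36)*(-5) = (1837/51)*(-5) = -9185/51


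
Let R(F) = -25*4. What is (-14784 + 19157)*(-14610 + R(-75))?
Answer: -64326830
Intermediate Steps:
R(F) = -100
(-14784 + 19157)*(-14610 + R(-75)) = (-14784 + 19157)*(-14610 - 100) = 4373*(-14710) = -64326830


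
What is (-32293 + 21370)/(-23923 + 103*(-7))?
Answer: 10923/24644 ≈ 0.44323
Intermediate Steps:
(-32293 + 21370)/(-23923 + 103*(-7)) = -10923/(-23923 - 721) = -10923/(-24644) = -10923*(-1/24644) = 10923/24644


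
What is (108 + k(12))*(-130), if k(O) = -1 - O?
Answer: -12350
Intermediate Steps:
(108 + k(12))*(-130) = (108 + (-1 - 1*12))*(-130) = (108 + (-1 - 12))*(-130) = (108 - 13)*(-130) = 95*(-130) = -12350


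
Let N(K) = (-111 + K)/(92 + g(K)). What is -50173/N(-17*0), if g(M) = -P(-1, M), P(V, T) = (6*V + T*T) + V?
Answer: 1655709/37 ≈ 44749.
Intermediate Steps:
P(V, T) = T² + 7*V (P(V, T) = (6*V + T²) + V = (T² + 6*V) + V = T² + 7*V)
g(M) = 7 - M² (g(M) = -(M² + 7*(-1)) = -(M² - 7) = -(-7 + M²) = 7 - M²)
N(K) = (-111 + K)/(99 - K²) (N(K) = (-111 + K)/(92 + (7 - K²)) = (-111 + K)/(99 - K²))
-50173/N(-17*0) = -50173*(-99 + (-17*0)²)/(111 - (-17)*0) = -50173*(-99 + 0²)/(111 - 1*0) = -50173*(-99 + 0)/(111 + 0) = -50173/(111/(-99)) = -50173/((-1/99*111)) = -50173/(-37/33) = -50173*(-33/37) = 1655709/37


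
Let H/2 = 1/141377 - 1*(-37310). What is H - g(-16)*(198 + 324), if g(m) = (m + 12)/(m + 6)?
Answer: 52600161122/706885 ≈ 74411.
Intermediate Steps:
g(m) = (12 + m)/(6 + m)
H = 10549551742/141377 (H = 2*(1/141377 - 1*(-37310)) = 2*(1/141377 + 37310) = 2*(5274775871/141377) = 10549551742/141377 ≈ 74620.)
H - g(-16)*(198 + 324) = 10549551742/141377 - (12 - 16)/(6 - 16)*(198 + 324) = 10549551742/141377 - -4/(-10)*522 = 10549551742/141377 - (-⅒*(-4))*522 = 10549551742/141377 - 2*522/5 = 10549551742/141377 - 1*1044/5 = 10549551742/141377 - 1044/5 = 52600161122/706885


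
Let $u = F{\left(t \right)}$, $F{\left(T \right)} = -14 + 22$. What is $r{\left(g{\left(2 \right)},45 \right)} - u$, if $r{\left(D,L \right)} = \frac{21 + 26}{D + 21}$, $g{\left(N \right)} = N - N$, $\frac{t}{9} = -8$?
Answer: $- \frac{121}{21} \approx -5.7619$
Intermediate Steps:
$t = -72$ ($t = 9 \left(-8\right) = -72$)
$g{\left(N \right)} = 0$
$F{\left(T \right)} = 8$
$r{\left(D,L \right)} = \frac{47}{21 + D}$
$u = 8$
$r{\left(g{\left(2 \right)},45 \right)} - u = \frac{47}{21 + 0} - 8 = \frac{47}{21} - 8 = - \frac{121}{21}$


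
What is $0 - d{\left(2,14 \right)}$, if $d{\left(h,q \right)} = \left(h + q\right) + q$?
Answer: $-30$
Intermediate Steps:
$d{\left(h,q \right)} = h + 2 q$
$0 - d{\left(2,14 \right)} = 0 - \left(2 + 2 \cdot 14\right) = 0 - \left(2 + 28\right) = 0 - 30 = -30$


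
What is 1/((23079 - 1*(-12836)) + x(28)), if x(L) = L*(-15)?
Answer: 1/35495 ≈ 2.8173e-5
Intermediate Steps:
x(L) = -15*L
1/((23079 - 1*(-12836)) + x(28)) = 1/((23079 - 1*(-12836)) - 15*28) = 1/((23079 + 12836) - 420) = 1/(35915 - 420) = 1/35495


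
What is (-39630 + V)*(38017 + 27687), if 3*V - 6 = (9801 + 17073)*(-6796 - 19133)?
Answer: -15263802023440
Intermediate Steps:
V = -232271980 (V = 2 + ((9801 + 17073)*(-6796 - 19133))/3 = 2 + (26874*(-25929))/3 = 2 + (⅓)*(-696815946) = 2 - 232271982 = -232271980)
(-39630 + V)*(38017 + 27687) = (-39630 - 232271980)*(38017 + 27687) = -232311610*65704 = -15263802023440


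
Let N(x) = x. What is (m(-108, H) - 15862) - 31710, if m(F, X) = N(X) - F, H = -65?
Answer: -47529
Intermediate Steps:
m(F, X) = X - F
(m(-108, H) - 15862) - 31710 = ((-65 - 1*(-108)) - 15862) - 31710 = ((-65 + 108) - 15862) - 31710 = (43 - 15862) - 31710 = -15819 - 31710 = -47529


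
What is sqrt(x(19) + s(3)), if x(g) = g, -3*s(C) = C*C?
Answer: 4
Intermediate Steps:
s(C) = -C**2/3 (s(C) = -C*C/3 = -C**2/3)
sqrt(x(19) + s(3)) = sqrt(19 - 1/3*3**2) = sqrt(19 - 1/3*9) = sqrt(19 - 3) = sqrt(16) = 4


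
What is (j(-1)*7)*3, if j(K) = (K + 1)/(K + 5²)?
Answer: 0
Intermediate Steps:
j(K) = (1 + K)/(25 + K) (j(K) = (1 + K)/(K + 25) = (1 + K)/(25 + K))
(j(-1)*7)*3 = (((1 - 1)/(25 - 1))*7)*3 = ((0/24)*7)*3 = (((1/24)*0)*7)*3 = (0*7)*3 = 0*3 = 0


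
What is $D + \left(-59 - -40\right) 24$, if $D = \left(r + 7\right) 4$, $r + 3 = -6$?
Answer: $-464$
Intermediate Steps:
$r = -9$ ($r = -3 - 6 = -9$)
$D = -8$ ($D = \left(-9 + 7\right) 4 = \left(-2\right) 4 = -8$)
$D + \left(-59 - -40\right) 24 = -8 + \left(-59 - -40\right) 24 = -8 + \left(-59 + 40\right) 24 = -8 - 456 = -464$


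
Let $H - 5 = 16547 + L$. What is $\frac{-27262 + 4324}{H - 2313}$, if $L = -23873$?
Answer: $\frac{11469}{4817} \approx 2.3809$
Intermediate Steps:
$H = -7321$ ($H = 5 + \left(16547 - 23873\right) = 5 - 7326 = -7321$)
$\frac{-27262 + 4324}{H - 2313} = \frac{-27262 + 4324}{-7321 - 2313} = - \frac{22938}{-9634} = \left(-22938\right) \left(- \frac{1}{9634}\right) = \frac{11469}{4817}$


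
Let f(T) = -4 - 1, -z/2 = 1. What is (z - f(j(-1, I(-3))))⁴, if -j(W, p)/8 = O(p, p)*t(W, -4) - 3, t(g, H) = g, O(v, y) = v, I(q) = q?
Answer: 81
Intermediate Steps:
z = -2 (z = -2*1 = -2)
j(W, p) = 24 - 8*W*p (j(W, p) = -8*(p*W - 3) = -8*(W*p - 3) = -8*(-3 + W*p) = 24 - 8*W*p)
f(T) = -5
(z - f(j(-1, I(-3))))⁴ = (-2 - 1*(-5))⁴ = (-2 + 5)⁴ = 3⁴ = 81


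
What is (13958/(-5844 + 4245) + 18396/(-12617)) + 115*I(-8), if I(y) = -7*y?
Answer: 129718791230/20174583 ≈ 6429.8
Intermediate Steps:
(13958/(-5844 + 4245) + 18396/(-12617)) + 115*I(-8) = (13958/(-5844 + 4245) + 18396/(-12617)) + 115*(-7*(-8)) = (13958/(-1599) + 18396*(-1/12617)) + 115*56 = (13958*(-1/1599) - 18396/12617) + 6440 = (-13958/1599 - 18396/12617) + 6440 = -205523290/20174583 + 6440 = 129718791230/20174583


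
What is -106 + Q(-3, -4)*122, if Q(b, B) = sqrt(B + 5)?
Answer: 16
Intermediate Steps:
Q(b, B) = sqrt(5 + B)
-106 + Q(-3, -4)*122 = -106 + sqrt(5 - 4)*122 = -106 + sqrt(1)*122 = -106 + 1*122 = -106 + 122 = 16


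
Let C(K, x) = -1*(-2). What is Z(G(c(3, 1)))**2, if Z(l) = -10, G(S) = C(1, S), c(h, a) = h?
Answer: 100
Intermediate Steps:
C(K, x) = 2
G(S) = 2
Z(G(c(3, 1)))**2 = (-10)**2 = 100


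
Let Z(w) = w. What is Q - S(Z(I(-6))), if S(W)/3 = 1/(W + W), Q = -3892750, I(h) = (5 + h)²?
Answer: -7785503/2 ≈ -3.8928e+6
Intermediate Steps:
S(W) = 3/(2*W) (S(W) = 3/(W + W) = 3/((2*W)) = 3*(1/(2*W)) = 3/(2*W))
Q - S(Z(I(-6))) = -3892750 - 3/(2*((5 - 6)²)) = -3892750 - 3/(2*((-1)²)) = -3892750 - 3/(2*1) = -3892750 - 3/2 = -7785503/2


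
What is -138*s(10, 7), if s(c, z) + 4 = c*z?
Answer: -9108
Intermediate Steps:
s(c, z) = -4 + c*z
-138*s(10, 7) = -138*(-4 + 10*7) = -138*(-4 + 70) = -138*66 = -9108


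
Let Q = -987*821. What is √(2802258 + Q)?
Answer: √1991931 ≈ 1411.4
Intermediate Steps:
Q = -810327
√(2802258 + Q) = √(2802258 - 810327) = √1991931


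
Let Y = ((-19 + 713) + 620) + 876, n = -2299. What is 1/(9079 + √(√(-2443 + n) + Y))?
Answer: 1/(9079 + √(2190 + I*√4742)) ≈ 0.00010958 - 8.8e-9*I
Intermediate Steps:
Y = 2190 (Y = (694 + 620) + 876 = 1314 + 876 = 2190)
1/(9079 + √(√(-2443 + n) + Y)) = 1/(9079 + √(√(-2443 - 2299) + 2190)) = 1/(9079 + √(√(-4742) + 2190)) = 1/(9079 + √(I*√4742 + 2190)) = 1/(9079 + √(2190 + I*√4742))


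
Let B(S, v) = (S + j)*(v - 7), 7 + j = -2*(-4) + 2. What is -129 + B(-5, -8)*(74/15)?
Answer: 19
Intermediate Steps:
j = 3 (j = -7 + (-2*(-4) + 2) = -7 + (8 + 2) = -7 + 10 = 3)
B(S, v) = (-7 + v)*(3 + S) (B(S, v) = (S + 3)*(v - 7) = (3 + S)*(-7 + v) = (-7 + v)*(3 + S))
-129 + B(-5, -8)*(74/15) = -129 + (-21 - 7*(-5) + 3*(-8) - 5*(-8))*(74/15) = -129 + (-21 + 35 - 24 + 40)*(74*(1/15)) = -129 + 30*(74/15) = -129 + 148 = 19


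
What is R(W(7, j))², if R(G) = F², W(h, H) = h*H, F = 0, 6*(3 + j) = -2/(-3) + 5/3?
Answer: 0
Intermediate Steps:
j = -47/18 (j = -3 + (-2/(-3) + 5/3)/6 = -3 + (-2*(-⅓) + 5*(⅓))/6 = -3 + (⅔ + 5/3)/6 = -3 + (⅙)*(7/3) = -3 + 7/18 = -47/18 ≈ -2.6111)
W(h, H) = H*h
R(G) = 0 (R(G) = 0² = 0)
R(W(7, j))² = 0² = 0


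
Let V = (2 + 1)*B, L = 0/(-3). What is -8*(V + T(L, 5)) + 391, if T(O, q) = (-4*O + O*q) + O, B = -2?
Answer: 439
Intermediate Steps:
L = 0 (L = 0*(-⅓) = 0)
T(O, q) = -3*O + O*q
V = -6 (V = (2 + 1)*(-2) = 3*(-2) = -6)
-8*(V + T(L, 5)) + 391 = -8*(-6 + 0*(-3 + 5)) + 391 = -8*(-6 + 0*2) + 391 = -8*(-6 + 0) + 391 = -8*(-6) + 391 = 48 + 391 = 439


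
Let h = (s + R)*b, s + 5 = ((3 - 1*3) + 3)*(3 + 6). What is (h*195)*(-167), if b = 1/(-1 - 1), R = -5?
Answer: 553605/2 ≈ 2.7680e+5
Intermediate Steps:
s = 22 (s = -5 + ((3 - 1*3) + 3)*(3 + 6) = -5 + ((3 - 3) + 3)*9 = -5 + (0 + 3)*9 = -5 + 3*9 = -5 + 27 = 22)
b = -1/2 (b = 1/(-2) = -1/2 ≈ -0.50000)
h = -17/2 (h = (22 - 5)*(-1/2) = 17*(-1/2) = -17/2 ≈ -8.5000)
(h*195)*(-167) = -17/2*195*(-167) = -3315/2*(-167) = 553605/2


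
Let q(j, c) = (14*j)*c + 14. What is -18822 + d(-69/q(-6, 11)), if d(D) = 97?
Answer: -18725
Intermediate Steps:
q(j, c) = 14 + 14*c*j (q(j, c) = 14*c*j + 14 = 14 + 14*c*j)
-18822 + d(-69/q(-6, 11)) = -18822 + 97 = -18725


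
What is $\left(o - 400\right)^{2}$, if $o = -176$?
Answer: $331776$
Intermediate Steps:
$\left(o - 400\right)^{2} = \left(-176 - 400\right)^{2} = \left(-576\right)^{2} = 331776$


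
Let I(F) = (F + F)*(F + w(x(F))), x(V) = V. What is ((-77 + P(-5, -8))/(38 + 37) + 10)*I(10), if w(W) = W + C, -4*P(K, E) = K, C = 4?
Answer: 21576/5 ≈ 4315.2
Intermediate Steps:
P(K, E) = -K/4
w(W) = 4 + W (w(W) = W + 4 = 4 + W)
I(F) = 2*F*(4 + 2*F) (I(F) = (F + F)*(F + (4 + F)) = (2*F)*(4 + 2*F) = 2*F*(4 + 2*F))
((-77 + P(-5, -8))/(38 + 37) + 10)*I(10) = ((-77 - 1/4*(-5))/(38 + 37) + 10)*(4*10*(2 + 10)) = ((-77 + 5/4)/75 + 10)*(4*10*12) = (-303/4*1/75 + 10)*480 = (-101/100 + 10)*480 = (899/100)*480 = 21576/5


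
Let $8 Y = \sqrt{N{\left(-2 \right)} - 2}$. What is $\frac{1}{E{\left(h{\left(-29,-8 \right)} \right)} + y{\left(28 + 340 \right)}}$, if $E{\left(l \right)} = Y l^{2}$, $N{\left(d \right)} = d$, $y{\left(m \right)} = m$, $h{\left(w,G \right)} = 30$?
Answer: $\frac{368}{186049} - \frac{225 i}{186049} \approx 0.001978 - 0.0012094 i$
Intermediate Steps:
$Y = \frac{i}{4}$ ($Y = \frac{\sqrt{-2 - 2}}{8} = \frac{\sqrt{-4}}{8} = \frac{2 i}{8} = \frac{i}{4} \approx 0.25 i$)
$E{\left(l \right)} = \frac{i l^{2}}{4}$ ($E{\left(l \right)} = \frac{i}{4} l^{2} = \frac{i l^{2}}{4}$)
$\frac{1}{E{\left(h{\left(-29,-8 \right)} \right)} + y{\left(28 + 340 \right)}} = \frac{1}{\frac{i 30^{2}}{4} + \left(28 + 340\right)} = \frac{1}{\frac{1}{4} i 900 + 368} = \frac{1}{225 i + 368} = \frac{1}{368 + 225 i} = \frac{368 - 225 i}{186049}$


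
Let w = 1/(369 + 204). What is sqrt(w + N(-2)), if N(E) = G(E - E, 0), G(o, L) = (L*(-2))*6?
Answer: sqrt(573)/573 ≈ 0.041776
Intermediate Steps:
G(o, L) = -12*L (G(o, L) = -2*L*6 = -12*L)
N(E) = 0 (N(E) = -12*0 = 0)
w = 1/573 ≈ 0.0017452
sqrt(w + N(-2)) = sqrt(1/573 + 0) = sqrt(1/573) = sqrt(573)/573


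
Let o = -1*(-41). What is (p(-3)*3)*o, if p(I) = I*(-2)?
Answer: 738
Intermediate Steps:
o = 41
p(I) = -2*I
(p(-3)*3)*o = (-2*(-3)*3)*41 = (6*3)*41 = 18*41 = 738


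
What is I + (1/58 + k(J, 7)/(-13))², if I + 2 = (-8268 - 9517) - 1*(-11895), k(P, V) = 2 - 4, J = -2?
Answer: -3349679631/568516 ≈ -5892.0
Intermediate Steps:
k(P, V) = -2
I = -5892 (I = -2 + ((-8268 - 9517) - 1*(-11895)) = -2 + (-17785 + 11895) = -2 - 5890 = -5892)
I + (1/58 + k(J, 7)/(-13))² = -5892 + (1/58 - 2/(-13))² = -5892 + (1/58 - 2*(-1/13))² = -5892 + (1/58 + 2/13)² = -5892 + (129/754)² = -5892 + 16641/568516 = -3349679631/568516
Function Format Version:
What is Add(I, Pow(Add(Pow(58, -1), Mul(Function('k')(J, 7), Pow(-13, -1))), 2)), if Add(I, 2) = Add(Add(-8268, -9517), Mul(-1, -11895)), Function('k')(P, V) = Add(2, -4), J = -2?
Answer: Rational(-3349679631, 568516) ≈ -5892.0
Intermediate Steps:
Function('k')(P, V) = -2
I = -5892 (I = Add(-2, Add(Add(-8268, -9517), Mul(-1, -11895))) = Add(-2, Add(-17785, 11895)) = Add(-2, -5890) = -5892)
Add(I, Pow(Add(Pow(58, -1), Mul(Function('k')(J, 7), Pow(-13, -1))), 2)) = Add(-5892, Pow(Add(Pow(58, -1), Mul(-2, Pow(-13, -1))), 2)) = Add(-5892, Pow(Add(Rational(1, 58), Mul(-2, Rational(-1, 13))), 2)) = Add(-5892, Pow(Add(Rational(1, 58), Rational(2, 13)), 2)) = Add(-5892, Pow(Rational(129, 754), 2)) = Add(-5892, Rational(16641, 568516)) = Rational(-3349679631, 568516)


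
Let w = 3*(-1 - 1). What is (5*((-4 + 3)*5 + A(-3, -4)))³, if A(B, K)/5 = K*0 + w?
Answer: -5359375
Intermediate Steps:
w = -6 (w = 3*(-2) = -6)
A(B, K) = -30 (A(B, K) = 5*(K*0 - 6) = 5*(0 - 6) = 5*(-6) = -30)
(5*((-4 + 3)*5 + A(-3, -4)))³ = (5*((-4 + 3)*5 - 30))³ = (5*(-1*5 - 30))³ = (5*(-5 - 30))³ = (5*(-35))³ = (-175)³ = -5359375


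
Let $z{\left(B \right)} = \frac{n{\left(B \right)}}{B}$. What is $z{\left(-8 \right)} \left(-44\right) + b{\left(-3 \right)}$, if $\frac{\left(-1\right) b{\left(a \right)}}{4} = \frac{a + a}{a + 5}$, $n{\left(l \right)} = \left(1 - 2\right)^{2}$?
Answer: $\frac{35}{2} \approx 17.5$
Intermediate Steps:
$n{\left(l \right)} = 1$ ($n{\left(l \right)} = \left(-1\right)^{2} = 1$)
$z{\left(B \right)} = \frac{1}{B}$ ($z{\left(B \right)} = 1 \frac{1}{B} = \frac{1}{B}$)
$b{\left(a \right)} = - \frac{8 a}{5 + a}$ ($b{\left(a \right)} = - 4 \frac{a + a}{a + 5} = - 4 \frac{2 a}{5 + a} = - \frac{8 a}{5 + a}$)
$z{\left(-8 \right)} \left(-44\right) + b{\left(-3 \right)} = \frac{1}{-8} \left(-44\right) - - \frac{24}{5 - 3} = \left(- \frac{1}{8}\right) \left(-44\right) - - \frac{24}{2} = \frac{11}{2} - \left(-24\right) \frac{1}{2} = \frac{11}{2} + 12 = \frac{35}{2}$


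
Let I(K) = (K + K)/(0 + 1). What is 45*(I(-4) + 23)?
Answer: 675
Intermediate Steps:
I(K) = 2*K (I(K) = (2*K)/1 = (2*K)*1 = 2*K)
45*(I(-4) + 23) = 45*(2*(-4) + 23) = 45*(-8 + 23) = 45*15 = 675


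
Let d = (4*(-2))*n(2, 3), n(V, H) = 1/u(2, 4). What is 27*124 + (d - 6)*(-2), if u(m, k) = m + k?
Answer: 10088/3 ≈ 3362.7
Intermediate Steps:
u(m, k) = k + m
n(V, H) = ⅙ (n(V, H) = 1/(4 + 2) = 1/6 = ⅙)
d = -4/3 (d = (4*(-2))*(⅙) = -8*⅙ = -4/3 ≈ -1.3333)
27*124 + (d - 6)*(-2) = 27*124 + (-4/3 - 6)*(-2) = 3348 - 22/3*(-2) = 3348 + 44/3 = 10088/3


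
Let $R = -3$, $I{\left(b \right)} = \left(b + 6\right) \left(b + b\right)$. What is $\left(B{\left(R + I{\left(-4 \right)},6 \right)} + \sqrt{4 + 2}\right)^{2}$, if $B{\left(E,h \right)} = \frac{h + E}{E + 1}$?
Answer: $\frac{2113}{324} + \frac{13 \sqrt{6}}{9} \approx 10.06$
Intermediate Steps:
$I{\left(b \right)} = 2 b \left(6 + b\right)$ ($I{\left(b \right)} = \left(6 + b\right) 2 b = 2 b \left(6 + b\right)$)
$B{\left(E,h \right)} = \frac{E + h}{1 + E}$
$\left(B{\left(R + I{\left(-4 \right)},6 \right)} + \sqrt{4 + 2}\right)^{2} = \left(\frac{\left(-3 + 2 \left(-4\right) \left(6 - 4\right)\right) + 6}{1 + \left(-3 + 2 \left(-4\right) \left(6 - 4\right)\right)} + \sqrt{4 + 2}\right)^{2} = \left(\frac{\left(-3 + 2 \left(-4\right) 2\right) + 6}{1 + \left(-3 + 2 \left(-4\right) 2\right)} + \sqrt{6}\right)^{2} = \left(\frac{\left(-3 - 16\right) + 6}{1 - 19} + \sqrt{6}\right)^{2} = \left(\frac{-19 + 6}{1 - 19} + \sqrt{6}\right)^{2} = \left(\frac{1}{-18} \left(-13\right) + \sqrt{6}\right)^{2} = \left(\left(- \frac{1}{18}\right) \left(-13\right) + \sqrt{6}\right)^{2} = \left(\frac{13}{18} + \sqrt{6}\right)^{2}$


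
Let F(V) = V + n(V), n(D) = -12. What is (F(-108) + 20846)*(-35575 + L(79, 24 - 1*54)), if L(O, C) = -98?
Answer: -739358598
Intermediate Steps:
F(V) = -12 + V (F(V) = V - 12 = -12 + V)
(F(-108) + 20846)*(-35575 + L(79, 24 - 1*54)) = ((-12 - 108) + 20846)*(-35575 - 98) = (-120 + 20846)*(-35673) = 20726*(-35673) = -739358598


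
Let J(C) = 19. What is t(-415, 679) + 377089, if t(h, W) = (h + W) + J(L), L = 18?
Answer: 377372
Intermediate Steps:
t(h, W) = 19 + W + h (t(h, W) = (h + W) + 19 = (W + h) + 19 = 19 + W + h)
t(-415, 679) + 377089 = (19 + 679 - 415) + 377089 = 283 + 377089 = 377372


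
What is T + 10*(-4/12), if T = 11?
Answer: 23/3 ≈ 7.6667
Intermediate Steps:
T + 10*(-4/12) = 11 + 10*(-4/12) = 11 + 10*(-4*1/12) = 11 + 10*(-⅓) = 11 - 10/3 = 23/3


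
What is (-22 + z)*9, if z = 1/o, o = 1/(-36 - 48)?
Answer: -954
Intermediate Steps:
o = -1/84 (o = 1/(-84) = -1/84 ≈ -0.011905)
z = -84 (z = 1/(-1/84) = -84)
(-22 + z)*9 = (-22 - 84)*9 = -106*9 = -954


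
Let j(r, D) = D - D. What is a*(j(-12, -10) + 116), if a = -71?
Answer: -8236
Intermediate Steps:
j(r, D) = 0
a*(j(-12, -10) + 116) = -71*(0 + 116) = -71*116 = -8236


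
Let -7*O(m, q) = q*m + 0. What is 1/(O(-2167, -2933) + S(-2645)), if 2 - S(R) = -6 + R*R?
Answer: -1/7903990 ≈ -1.2652e-7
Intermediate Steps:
O(m, q) = -m*q/7 (O(m, q) = -(q*m + 0)/7 = -(m*q + 0)/7 = -m*q/7)
S(R) = 8 - R² (S(R) = 2 - (-6 + R*R) = 2 - (-6 + R²) = 2 + (6 - R²) = 8 - R²)
1/(O(-2167, -2933) + S(-2645)) = 1/(-⅐*(-2167)*(-2933) + (8 - 1*(-2645)²)) = 1/(-907973 + (8 - 1*6996025)) = 1/(-907973 + (8 - 6996025)) = 1/(-907973 - 6996017) = 1/(-7903990) = -1/7903990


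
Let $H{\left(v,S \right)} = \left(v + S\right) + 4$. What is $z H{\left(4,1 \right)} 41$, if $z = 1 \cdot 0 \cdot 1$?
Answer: $0$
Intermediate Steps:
$H{\left(v,S \right)} = 4 + S + v$ ($H{\left(v,S \right)} = \left(S + v\right) + 4 = 4 + S + v$)
$z = 0$ ($z = 0 \cdot 1 = 0$)
$z H{\left(4,1 \right)} 41 = 0 \left(4 + 1 + 4\right) 41 = 0 \cdot 9 \cdot 41 = 0 \cdot 41 = 0$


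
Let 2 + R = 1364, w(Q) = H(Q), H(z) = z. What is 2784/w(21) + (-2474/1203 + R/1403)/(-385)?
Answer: 86147603896/649806465 ≈ 132.57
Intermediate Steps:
w(Q) = Q
R = 1362 (R = -2 + 1364 = 1362)
2784/w(21) + (-2474/1203 + R/1403)/(-385) = 2784/21 + (-2474/1203 + 1362/1403)/(-385) = 2784*(1/21) + (-2474*1/1203 + 1362*(1/1403))*(-1/385) = 928/7 + (-2474/1203 + 1362/1403)*(-1/385) = 928/7 - 1832536/1687809*(-1/385) = 928/7 + 1832536/649806465 = 86147603896/649806465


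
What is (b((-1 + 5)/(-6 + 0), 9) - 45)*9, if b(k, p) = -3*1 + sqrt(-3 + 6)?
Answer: -432 + 9*sqrt(3) ≈ -416.41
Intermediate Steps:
b(k, p) = -3 + sqrt(3)
(b((-1 + 5)/(-6 + 0), 9) - 45)*9 = ((-3 + sqrt(3)) - 45)*9 = (-48 + sqrt(3))*9 = -432 + 9*sqrt(3)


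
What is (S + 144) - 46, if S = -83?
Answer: 15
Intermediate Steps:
(S + 144) - 46 = (-83 + 144) - 46 = 61 - 46 = 15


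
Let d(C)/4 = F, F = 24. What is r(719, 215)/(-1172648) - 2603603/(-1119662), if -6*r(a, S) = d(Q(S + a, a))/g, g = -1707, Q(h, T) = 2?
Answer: 651457312163177/280154846786754 ≈ 2.3253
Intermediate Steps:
d(C) = 96 (d(C) = 4*24 = 96)
r(a, S) = 16/1707 (r(a, S) = -16/(-1707) = -16*(-1)/1707 = -1/6*(-32/569) = 16/1707)
r(719, 215)/(-1172648) - 2603603/(-1119662) = (16/1707)/(-1172648) - 2603603/(-1119662) = (16/1707)*(-1/1172648) - 2603603*(-1/1119662) = -2/250213767 + 2603603/1119662 = 651457312163177/280154846786754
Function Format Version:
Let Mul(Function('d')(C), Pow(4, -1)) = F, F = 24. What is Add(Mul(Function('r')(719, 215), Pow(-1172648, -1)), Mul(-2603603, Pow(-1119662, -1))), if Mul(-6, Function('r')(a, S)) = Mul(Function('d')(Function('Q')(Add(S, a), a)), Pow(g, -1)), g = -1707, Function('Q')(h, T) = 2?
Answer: Rational(651457312163177, 280154846786754) ≈ 2.3253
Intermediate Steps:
Function('d')(C) = 96 (Function('d')(C) = Mul(4, 24) = 96)
Function('r')(a, S) = Rational(16, 1707) (Function('r')(a, S) = Mul(Rational(-1, 6), Mul(96, Pow(-1707, -1))) = Mul(Rational(-1, 6), Mul(96, Rational(-1, 1707))) = Mul(Rational(-1, 6), Rational(-32, 569)) = Rational(16, 1707))
Add(Mul(Function('r')(719, 215), Pow(-1172648, -1)), Mul(-2603603, Pow(-1119662, -1))) = Add(Mul(Rational(16, 1707), Pow(-1172648, -1)), Mul(-2603603, Pow(-1119662, -1))) = Add(Mul(Rational(16, 1707), Rational(-1, 1172648)), Mul(-2603603, Rational(-1, 1119662))) = Add(Rational(-2, 250213767), Rational(2603603, 1119662)) = Rational(651457312163177, 280154846786754)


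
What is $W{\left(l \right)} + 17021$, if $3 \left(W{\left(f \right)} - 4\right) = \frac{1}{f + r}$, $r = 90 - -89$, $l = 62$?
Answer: $\frac{12309076}{723} \approx 17025.0$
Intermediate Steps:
$r = 179$ ($r = 90 + 89 = 179$)
$W{\left(f \right)} = 4 + \frac{1}{3 \left(179 + f\right)}$ ($W{\left(f \right)} = 4 + \frac{1}{3 \left(f + 179\right)} = 4 + \frac{1}{3 \left(179 + f\right)}$)
$W{\left(l \right)} + 17021 = \frac{2149 + 12 \cdot 62}{3 \left(179 + 62\right)} + 17021 = \frac{2149 + 744}{3 \cdot 241} + 17021 = \frac{1}{3} \cdot \frac{1}{241} \cdot 2893 + 17021 = \frac{2893}{723} + 17021 = \frac{12309076}{723}$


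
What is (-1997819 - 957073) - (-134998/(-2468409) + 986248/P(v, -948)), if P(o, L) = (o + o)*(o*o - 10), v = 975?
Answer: -751147992129206292774/254204883999625 ≈ -2.9549e+6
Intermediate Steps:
P(o, L) = 2*o*(-10 + o²) (P(o, L) = (2*o)*(o² - 10) = (2*o)*(-10 + o²) = 2*o*(-10 + o²))
(-1997819 - 957073) - (-134998/(-2468409) + 986248/P(v, -948)) = (-1997819 - 957073) - (-134998/(-2468409) + 986248/((2*975*(-10 + 975²)))) = -2954892 - (-134998*(-1/2468409) + 986248/((2*975*(-10 + 950625)))) = -2954892 - (134998/2468409 + 986248/((2*975*950615))) = -2954892 - (134998/2468409 + 986248/1853699250) = -2954892 - (134998/2468409 + 986248*(1/1853699250)) = -2954892 - (134998/2468409 + 493124/926849625) = -2954892 - 1*14037786377274/254204883999625 = -2954892 - 14037786377274/254204883999625 = -751147992129206292774/254204883999625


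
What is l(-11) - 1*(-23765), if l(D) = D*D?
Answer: 23886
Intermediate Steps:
l(D) = D**2
l(-11) - 1*(-23765) = (-11)**2 - 1*(-23765) = 121 + 23765 = 23886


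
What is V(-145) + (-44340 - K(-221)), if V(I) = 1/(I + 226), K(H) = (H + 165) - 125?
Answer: -3576878/81 ≈ -44159.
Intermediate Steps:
K(H) = 40 + H (K(H) = (165 + H) - 125 = 40 + H)
V(I) = 1/(226 + I)
V(-145) + (-44340 - K(-221)) = 1/(226 - 145) + (-44340 - (40 - 221)) = 1/81 + (-44340 - 1*(-181)) = 1/81 + (-44340 + 181) = 1/81 - 44159 = -3576878/81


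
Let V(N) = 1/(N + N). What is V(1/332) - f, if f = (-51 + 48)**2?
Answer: 157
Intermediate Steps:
f = 9 (f = (-3)**2 = 9)
V(N) = 1/(2*N)
V(1/332) - f = 1/(2*(1/332)) - 1*9 = 1/(2*(1/332)) - 9 = (1/2)*332 - 9 = 166 - 9 = 157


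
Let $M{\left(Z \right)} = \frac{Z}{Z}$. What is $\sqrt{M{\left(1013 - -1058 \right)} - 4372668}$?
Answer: $i \sqrt{4372667} \approx 2091.1 i$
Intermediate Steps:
$M{\left(Z \right)} = 1$
$\sqrt{M{\left(1013 - -1058 \right)} - 4372668} = \sqrt{1 - 4372668} = \sqrt{-4372667} = i \sqrt{4372667}$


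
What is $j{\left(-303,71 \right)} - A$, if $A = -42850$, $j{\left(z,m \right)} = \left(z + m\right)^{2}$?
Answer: $96674$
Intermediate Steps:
$j{\left(z,m \right)} = \left(m + z\right)^{2}$
$j{\left(-303,71 \right)} - A = \left(71 - 303\right)^{2} - -42850 = \left(-232\right)^{2} + 42850 = 53824 + 42850 = 96674$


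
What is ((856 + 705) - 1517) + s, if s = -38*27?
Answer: -982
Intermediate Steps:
s = -1026
((856 + 705) - 1517) + s = ((856 + 705) - 1517) - 1026 = (1561 - 1517) - 1026 = 44 - 1026 = -982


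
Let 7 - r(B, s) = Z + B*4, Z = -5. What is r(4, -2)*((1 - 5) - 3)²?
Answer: -196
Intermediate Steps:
r(B, s) = 12 - 4*B (r(B, s) = 7 - (-5 + B*4) = 7 - (-5 + 4*B) = 7 + (5 - 4*B) = 12 - 4*B)
r(4, -2)*((1 - 5) - 3)² = (12 - 4*4)*((1 - 5) - 3)² = (12 - 16)*(-4 - 3)² = -4*(-7)² = -4*49 = -196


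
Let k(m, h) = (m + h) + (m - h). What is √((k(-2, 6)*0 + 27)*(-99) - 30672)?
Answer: 3*I*√3705 ≈ 182.61*I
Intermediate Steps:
k(m, h) = 2*m (k(m, h) = (h + m) + (m - h) = 2*m)
√((k(-2, 6)*0 + 27)*(-99) - 30672) = √(((2*(-2))*0 + 27)*(-99) - 30672) = √((-4*0 + 27)*(-99) - 30672) = √((0 + 27)*(-99) - 30672) = √(27*(-99) - 30672) = √(-2673 - 30672) = √(-33345) = 3*I*√3705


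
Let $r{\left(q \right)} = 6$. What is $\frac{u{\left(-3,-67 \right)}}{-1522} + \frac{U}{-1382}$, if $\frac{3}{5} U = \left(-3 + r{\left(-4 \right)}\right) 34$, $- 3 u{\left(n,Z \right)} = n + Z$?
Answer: $- \frac{218240}{1577553} \approx -0.13834$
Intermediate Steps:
$u{\left(n,Z \right)} = - \frac{Z}{3} - \frac{n}{3}$ ($u{\left(n,Z \right)} = - \frac{n + Z}{3} = - \frac{Z + n}{3} = - \frac{Z}{3} - \frac{n}{3}$)
$U = 170$ ($U = \frac{5 \left(-3 + 6\right) 34}{3} = \frac{5 \cdot 3 \cdot 34}{3} = \frac{5}{3} \cdot 102 = 170$)
$\frac{u{\left(-3,-67 \right)}}{-1522} + \frac{U}{-1382} = \frac{\left(- \frac{1}{3}\right) \left(-67\right) - -1}{-1522} + \frac{170}{-1382} = \left(\frac{67}{3} + 1\right) \left(- \frac{1}{1522}\right) + 170 \left(- \frac{1}{1382}\right) = \frac{70}{3} \left(- \frac{1}{1522}\right) - \frac{85}{691} = - \frac{35}{2283} - \frac{85}{691} = - \frac{218240}{1577553}$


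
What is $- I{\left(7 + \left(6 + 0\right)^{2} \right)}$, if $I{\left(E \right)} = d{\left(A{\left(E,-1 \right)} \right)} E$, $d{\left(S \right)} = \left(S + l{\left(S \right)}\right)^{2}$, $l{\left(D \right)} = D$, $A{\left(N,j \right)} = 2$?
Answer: $-688$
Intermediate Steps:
$d{\left(S \right)} = 4 S^{2}$ ($d{\left(S \right)} = \left(S + S\right)^{2} = \left(2 S\right)^{2} = 4 S^{2}$)
$I{\left(E \right)} = 16 E$ ($I{\left(E \right)} = 4 \cdot 2^{2} E = 4 \cdot 4 E = 16 E$)
$- I{\left(7 + \left(6 + 0\right)^{2} \right)} = - 16 \left(7 + \left(6 + 0\right)^{2}\right) = - 16 \left(7 + 6^{2}\right) = - 16 \left(7 + 36\right) = - 16 \cdot 43 = \left(-1\right) 688 = -688$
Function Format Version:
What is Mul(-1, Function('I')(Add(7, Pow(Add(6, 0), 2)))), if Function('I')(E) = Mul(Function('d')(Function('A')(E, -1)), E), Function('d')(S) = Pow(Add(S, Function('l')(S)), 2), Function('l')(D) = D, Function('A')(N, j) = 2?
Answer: -688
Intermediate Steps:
Function('d')(S) = Mul(4, Pow(S, 2)) (Function('d')(S) = Pow(Add(S, S), 2) = Pow(Mul(2, S), 2) = Mul(4, Pow(S, 2)))
Function('I')(E) = Mul(16, E) (Function('I')(E) = Mul(Mul(4, Pow(2, 2)), E) = Mul(Mul(4, 4), E) = Mul(16, E))
Mul(-1, Function('I')(Add(7, Pow(Add(6, 0), 2)))) = Mul(-1, Mul(16, Add(7, Pow(Add(6, 0), 2)))) = Mul(-1, Mul(16, Add(7, Pow(6, 2)))) = Mul(-1, Mul(16, Add(7, 36))) = Mul(-1, Mul(16, 43)) = Mul(-1, 688) = -688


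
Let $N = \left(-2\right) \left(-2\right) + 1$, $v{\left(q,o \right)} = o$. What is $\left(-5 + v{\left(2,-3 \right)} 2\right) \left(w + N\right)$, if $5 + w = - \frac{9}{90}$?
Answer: $\frac{11}{10} \approx 1.1$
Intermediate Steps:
$w = - \frac{51}{10}$ ($w = -5 - \frac{9}{90} = -5 - \frac{1}{10} = - \frac{51}{10} \approx -5.1$)
$N = 5$ ($N = 4 + 1 = 5$)
$\left(-5 + v{\left(2,-3 \right)} 2\right) \left(w + N\right) = \left(-5 - 6\right) \left(- \frac{51}{10} + 5\right) = \left(-5 - 6\right) \left(- \frac{1}{10}\right) = \left(-11\right) \left(- \frac{1}{10}\right) = \frac{11}{10}$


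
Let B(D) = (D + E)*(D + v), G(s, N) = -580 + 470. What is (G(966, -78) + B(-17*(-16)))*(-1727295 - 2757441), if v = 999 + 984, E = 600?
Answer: -8818112160000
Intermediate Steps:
G(s, N) = -110
v = 1983
B(D) = (600 + D)*(1983 + D) (B(D) = (D + 600)*(D + 1983) = (600 + D)*(1983 + D))
(G(966, -78) + B(-17*(-16)))*(-1727295 - 2757441) = (-110 + (1189800 + (-17*(-16))**2 + 2583*(-17*(-16))))*(-1727295 - 2757441) = (-110 + (1189800 + 272**2 + 2583*272))*(-4484736) = (-110 + (1189800 + 73984 + 702576))*(-4484736) = (-110 + 1966360)*(-4484736) = 1966250*(-4484736) = -8818112160000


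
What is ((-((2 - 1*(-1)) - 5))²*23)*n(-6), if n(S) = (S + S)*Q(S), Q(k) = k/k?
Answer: -1104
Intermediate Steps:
Q(k) = 1
n(S) = 2*S (n(S) = (S + S)*1 = (2*S)*1 = 2*S)
((-((2 - 1*(-1)) - 5))²*23)*n(-6) = ((-((2 - 1*(-1)) - 5))²*23)*(2*(-6)) = ((-((2 + 1) - 5))²*23)*(-12) = ((-(3 - 5))²*23)*(-12) = ((-1*(-2))²*23)*(-12) = (2²*23)*(-12) = (4*23)*(-12) = 92*(-12) = -1104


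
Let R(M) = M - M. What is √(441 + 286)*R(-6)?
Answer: 0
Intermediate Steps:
R(M) = 0
√(441 + 286)*R(-6) = √(441 + 286)*0 = √727*0 = 0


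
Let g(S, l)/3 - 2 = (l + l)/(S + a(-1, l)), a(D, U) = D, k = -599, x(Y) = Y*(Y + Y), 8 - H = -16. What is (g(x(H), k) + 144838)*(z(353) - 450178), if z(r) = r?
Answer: -74991157926250/1151 ≈ -6.5153e+10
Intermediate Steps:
H = 24 (H = 8 - 1*(-16) = 8 + 16 = 24)
x(Y) = 2*Y² (x(Y) = Y*(2*Y) = 2*Y²)
g(S, l) = 6 + 6*l/(-1 + S) (g(S, l) = 6 + 3*((l + l)/(S - 1)) = 6 + 3*((2*l)/(-1 + S)) = 6 + 3*(2*l/(-1 + S)) = 6 + 6*l/(-1 + S))
(g(x(H), k) + 144838)*(z(353) - 450178) = (6*(-1 + 2*24² - 599)/(-1 + 2*24²) + 144838)*(353 - 450178) = (6*(-1 + 2*576 - 599)/(-1 + 2*576) + 144838)*(-449825) = (6*(-1 + 1152 - 599)/(-1 + 1152) + 144838)*(-449825) = (6*552/1151 + 144838)*(-449825) = (6*(1/1151)*552 + 144838)*(-449825) = (3312/1151 + 144838)*(-449825) = (166711850/1151)*(-449825) = -74991157926250/1151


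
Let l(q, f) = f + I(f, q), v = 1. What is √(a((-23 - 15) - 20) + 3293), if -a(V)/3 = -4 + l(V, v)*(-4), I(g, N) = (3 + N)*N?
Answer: √41597 ≈ 203.95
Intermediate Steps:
I(g, N) = N*(3 + N)
l(q, f) = f + q*(3 + q)
a(V) = 24 + 12*V*(3 + V) (a(V) = -3*(-4 + (1 + V*(3 + V))*(-4)) = -3*(-4 + (-4 - 4*V*(3 + V))) = -3*(-8 - 4*V*(3 + V)) = 24 + 12*V*(3 + V))
√(a((-23 - 15) - 20) + 3293) = √((24 + 12*((-23 - 15) - 20)*(3 + ((-23 - 15) - 20))) + 3293) = √((24 + 12*(-38 - 20)*(3 + (-38 - 20))) + 3293) = √((24 + 12*(-58)*(3 - 58)) + 3293) = √((24 + 12*(-58)*(-55)) + 3293) = √((24 + 38280) + 3293) = √(38304 + 3293) = √41597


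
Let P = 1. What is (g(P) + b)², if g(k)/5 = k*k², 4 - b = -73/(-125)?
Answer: 1106704/15625 ≈ 70.829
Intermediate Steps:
b = 427/125 (b = 4 - (-73)/(-125) = 4 - (-73)*(-1)/125 = 4 - 1*73/125 = 4 - 73/125 = 427/125 ≈ 3.4160)
g(k) = 5*k³ (g(k) = 5*(k*k²) = 5*k³)
(g(P) + b)² = (5*1³ + 427/125)² = (5*1 + 427/125)² = (5 + 427/125)² = (1052/125)² = 1106704/15625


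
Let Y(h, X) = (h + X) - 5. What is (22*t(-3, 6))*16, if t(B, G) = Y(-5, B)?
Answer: -4576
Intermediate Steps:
Y(h, X) = -5 + X + h (Y(h, X) = (X + h) - 5 = -5 + X + h)
t(B, G) = -10 + B (t(B, G) = -5 + B - 5 = -10 + B)
(22*t(-3, 6))*16 = (22*(-10 - 3))*16 = (22*(-13))*16 = -286*16 = -4576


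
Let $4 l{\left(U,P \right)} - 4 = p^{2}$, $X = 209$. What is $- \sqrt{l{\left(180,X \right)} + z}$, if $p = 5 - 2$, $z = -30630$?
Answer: $- \frac{i \sqrt{122507}}{2} \approx - 175.0 i$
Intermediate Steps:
$p = 3$
$l{\left(U,P \right)} = \frac{13}{4}$ ($l{\left(U,P \right)} = 1 + \frac{3^{2}}{4} = 1 + \frac{1}{4} \cdot 9 = 1 + \frac{9}{4} = \frac{13}{4}$)
$- \sqrt{l{\left(180,X \right)} + z} = - \sqrt{\frac{13}{4} - 30630} = - \sqrt{- \frac{122507}{4}} = - \frac{i \sqrt{122507}}{2}$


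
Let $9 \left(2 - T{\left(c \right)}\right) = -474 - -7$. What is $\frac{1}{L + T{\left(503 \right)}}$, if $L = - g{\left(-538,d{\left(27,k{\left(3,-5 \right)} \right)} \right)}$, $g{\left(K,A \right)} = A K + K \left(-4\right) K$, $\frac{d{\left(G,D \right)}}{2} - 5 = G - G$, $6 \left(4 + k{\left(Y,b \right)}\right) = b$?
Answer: $\frac{9}{10468889} \approx 8.5969 \cdot 10^{-7}$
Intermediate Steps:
$k{\left(Y,b \right)} = -4 + \frac{b}{6}$
$d{\left(G,D \right)} = 10$ ($d{\left(G,D \right)} = 10 + 2 \left(G - G\right) = 10 + 2 \cdot 0 = 10 + 0 = 10$)
$g{\left(K,A \right)} = - 4 K^{2} + A K$ ($g{\left(K,A \right)} = A K + - 4 K K = A K - 4 K^{2} = - 4 K^{2} + A K$)
$T{\left(c \right)} = \frac{485}{9}$ ($T{\left(c \right)} = 2 - \frac{-474 - -7}{9} = 2 - \frac{-474 + 7}{9} = 2 - - \frac{467}{9} = 2 + \frac{467}{9} = \frac{485}{9}$)
$L = 1163156$ ($L = - \left(-538\right) \left(10 - -2152\right) = - \left(-538\right) \left(10 + 2152\right) = - \left(-538\right) 2162 = \left(-1\right) \left(-1163156\right) = 1163156$)
$\frac{1}{L + T{\left(503 \right)}} = \frac{1}{1163156 + \frac{485}{9}} = \frac{1}{\frac{10468889}{9}} = \frac{9}{10468889}$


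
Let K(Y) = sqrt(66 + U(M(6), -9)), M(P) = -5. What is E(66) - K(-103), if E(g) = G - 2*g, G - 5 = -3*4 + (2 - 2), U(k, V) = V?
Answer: -139 - sqrt(57) ≈ -146.55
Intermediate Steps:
G = -7 (G = 5 + (-3*4 + (2 - 2)) = 5 + (-12 + 0) = 5 - 12 = -7)
K(Y) = sqrt(57) (K(Y) = sqrt(66 - 9) = sqrt(57))
E(g) = -7 - 2*g
E(66) - K(-103) = (-7 - 2*66) - sqrt(57) = (-7 - 132) - sqrt(57) = -139 - sqrt(57)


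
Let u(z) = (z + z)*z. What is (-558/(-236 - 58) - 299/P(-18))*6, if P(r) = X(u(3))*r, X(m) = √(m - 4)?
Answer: 558/49 + 299*√14/42 ≈ 38.025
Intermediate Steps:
u(z) = 2*z² (u(z) = (2*z)*z = 2*z²)
X(m) = √(-4 + m)
P(r) = r*√14 (P(r) = √(-4 + 2*3²)*r = √(-4 + 2*9)*r = √(-4 + 18)*r = √14*r = r*√14)
(-558/(-236 - 58) - 299/P(-18))*6 = (-558/(-236 - 58) - 299*(-√14/252))*6 = (-558/(-294) - (-299)*√14/252)*6 = (-558*(-1/294) + 299*√14/252)*6 = (93/49 + 299*√14/252)*6 = 558/49 + 299*√14/42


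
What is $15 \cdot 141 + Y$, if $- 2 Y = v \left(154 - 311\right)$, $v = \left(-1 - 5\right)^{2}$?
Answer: $4941$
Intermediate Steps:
$v = 36$ ($v = \left(-6\right)^{2} = 36$)
$Y = 2826$ ($Y = - \frac{36 \left(154 - 311\right)}{2} = - \frac{36 \left(-157\right)}{2} = \left(- \frac{1}{2}\right) \left(-5652\right) = 2826$)
$15 \cdot 141 + Y = 15 \cdot 141 + 2826 = 2115 + 2826 = 4941$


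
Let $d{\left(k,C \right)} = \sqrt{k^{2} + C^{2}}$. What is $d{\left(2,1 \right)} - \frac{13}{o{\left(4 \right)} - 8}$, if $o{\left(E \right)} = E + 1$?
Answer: $\frac{13}{3} + \sqrt{5} \approx 6.5694$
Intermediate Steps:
$o{\left(E \right)} = 1 + E$
$d{\left(k,C \right)} = \sqrt{C^{2} + k^{2}}$
$d{\left(2,1 \right)} - \frac{13}{o{\left(4 \right)} - 8} = \sqrt{1^{2} + 2^{2}} - \frac{13}{\left(1 + 4\right) - 8} = \sqrt{1 + 4} - \frac{13}{5 - 8} = \sqrt{5} - \frac{13}{-3} = \sqrt{5} - - \frac{13}{3} = \sqrt{5} + \frac{13}{3} = \frac{13}{3} + \sqrt{5}$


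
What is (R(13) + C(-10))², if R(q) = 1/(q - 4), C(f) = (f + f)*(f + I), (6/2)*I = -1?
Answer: 3463321/81 ≈ 42757.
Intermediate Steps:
I = -⅓ (I = (⅓)*(-1) = -⅓ ≈ -0.33333)
C(f) = 2*f*(-⅓ + f) (C(f) = (f + f)*(f - ⅓) = (2*f)*(-⅓ + f) = 2*f*(-⅓ + f))
R(q) = 1/(-4 + q)
(R(13) + C(-10))² = (1/(-4 + 13) + (⅔)*(-10)*(-1 + 3*(-10)))² = (1/9 + (⅔)*(-10)*(-1 - 30))² = (⅑ + (⅔)*(-10)*(-31))² = (⅑ + 620/3)² = (1861/9)² = 3463321/81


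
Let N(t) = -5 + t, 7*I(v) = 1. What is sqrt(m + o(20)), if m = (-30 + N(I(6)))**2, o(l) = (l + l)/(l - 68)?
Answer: sqrt(2141826)/42 ≈ 34.845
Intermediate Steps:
o(l) = 2*l/(-68 + l) (o(l) = (2*l)/(-68 + l) = 2*l/(-68 + l))
I(v) = 1/7 (I(v) = (1/7)*1 = 1/7)
m = 59536/49 (m = (-30 + (-5 + 1/7))**2 = (-30 - 34/7)**2 = (-244/7)**2 = 59536/49 ≈ 1215.0)
sqrt(m + o(20)) = sqrt(59536/49 + 2*20/(-68 + 20)) = sqrt(59536/49 + 2*20/(-48)) = sqrt(59536/49 + 2*20*(-1/48)) = sqrt(59536/49 - 5/6) = sqrt(356971/294) = sqrt(2141826)/42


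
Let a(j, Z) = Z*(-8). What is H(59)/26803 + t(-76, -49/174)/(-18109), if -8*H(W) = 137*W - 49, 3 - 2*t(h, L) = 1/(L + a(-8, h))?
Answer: -1101307042587/29328608200892 ≈ -0.037551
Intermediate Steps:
a(j, Z) = -8*Z
t(h, L) = 3/2 - 1/(2*(L - 8*h))
H(W) = 49/8 - 137*W/8 (H(W) = -(137*W - 49)/8 = -(-49 + 137*W)/8 = 49/8 - 137*W/8)
H(59)/26803 + t(-76, -49/174)/(-18109) = (49/8 - 137/8*59)/26803 + ((-1 - 24*(-76) + 3*(-49/174))/(2*(-49/174 - 8*(-76))))/(-18109) = (49/8 - 8083/8)*(1/26803) + ((-1 + 1824 + 3*(-49*1/174))/(2*(-49*1/174 + 608)))*(-1/18109) = -4017/4*1/26803 + ((-1 + 1824 + 3*(-49/174))/(2*(-49/174 + 608)))*(-1/18109) = -4017/107212 + ((-1 + 1824 - 49/58)/(2*(105743/174)))*(-1/18109) = -4017/107212 + ((½)*(174/105743)*(105685/58))*(-1/18109) = -4017/107212 + (317055/211486)*(-1/18109) = -4017/107212 - 317055/3829799974 = -1101307042587/29328608200892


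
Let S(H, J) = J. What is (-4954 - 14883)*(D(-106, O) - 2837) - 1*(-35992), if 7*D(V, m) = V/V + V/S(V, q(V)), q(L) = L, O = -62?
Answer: 394155253/7 ≈ 5.6308e+7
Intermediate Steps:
D(V, m) = 2/7 (D(V, m) = (V/V + V/V)/7 = (1 + 1)/7 = (1/7)*2 = 2/7)
(-4954 - 14883)*(D(-106, O) - 2837) - 1*(-35992) = (-4954 - 14883)*(2/7 - 2837) - 1*(-35992) = -19837*(-19857/7) + 35992 = 393903309/7 + 35992 = 394155253/7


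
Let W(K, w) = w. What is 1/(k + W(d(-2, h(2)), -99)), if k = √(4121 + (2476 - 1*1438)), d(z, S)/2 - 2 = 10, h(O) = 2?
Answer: -9/422 - √5159/4642 ≈ -0.036800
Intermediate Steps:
d(z, S) = 24 (d(z, S) = 4 + 2*10 = 4 + 20 = 24)
k = √5159 (k = √(4121 + (2476 - 1438)) = √(4121 + 1038) = √5159 ≈ 71.826)
1/(k + W(d(-2, h(2)), -99)) = 1/(√5159 - 99) = 1/(-99 + √5159)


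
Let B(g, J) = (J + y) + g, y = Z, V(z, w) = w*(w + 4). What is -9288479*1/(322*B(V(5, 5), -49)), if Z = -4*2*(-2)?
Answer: -9288479/3864 ≈ -2403.9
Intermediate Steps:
V(z, w) = w*(4 + w)
Z = 16 (Z = -8*(-2) = 16)
y = 16
B(g, J) = 16 + J + g (B(g, J) = (J + 16) + g = (16 + J) + g = 16 + J + g)
-9288479*1/(322*B(V(5, 5), -49)) = -9288479*1/(322*(16 - 49 + 5*(4 + 5))) = -9288479*1/(322*(16 - 49 + 5*9)) = -9288479*1/(322*(16 - 49 + 45)) = -9288479/(322*12) = -9288479/3864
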